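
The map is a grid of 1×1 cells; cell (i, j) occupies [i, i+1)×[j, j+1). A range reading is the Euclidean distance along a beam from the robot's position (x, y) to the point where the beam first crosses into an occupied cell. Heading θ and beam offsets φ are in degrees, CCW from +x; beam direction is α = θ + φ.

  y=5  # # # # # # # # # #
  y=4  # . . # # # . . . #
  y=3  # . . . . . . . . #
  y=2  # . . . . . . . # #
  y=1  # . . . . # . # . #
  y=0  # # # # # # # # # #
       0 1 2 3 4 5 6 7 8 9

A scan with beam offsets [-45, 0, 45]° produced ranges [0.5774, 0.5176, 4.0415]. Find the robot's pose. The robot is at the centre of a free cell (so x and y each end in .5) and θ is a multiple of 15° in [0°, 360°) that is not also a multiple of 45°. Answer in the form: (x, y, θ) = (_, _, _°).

(x, y, θ) = (6.5, 1.5, 15°)

Enumerate (i+0.5, j+0.5, θ) over the 26 free cells and 16 admissible headings. For each, cast all 3 beams and compare to the given ranges.
  (2.5, 2.5, 15°): beam 1 = 2.8868 ≠ 0.5774 ✗
  (4.5, 2.5, 150°): beam 1 = 1.5529 ≠ 0.5774 ✗
  (6.5, 4.5, 210°): beam 1 = 0.5176 ≠ 0.5774 ✗
  (8.5, 1.5, 30°): beam 1 = 0.5176 ≠ 0.5774 ✗
  …
  (6.5, 1.5, 15°): r_1=0.5774, r_2=0.5176, r_3=4.0415 — all match ✓
No second candidate reproduces the full scan.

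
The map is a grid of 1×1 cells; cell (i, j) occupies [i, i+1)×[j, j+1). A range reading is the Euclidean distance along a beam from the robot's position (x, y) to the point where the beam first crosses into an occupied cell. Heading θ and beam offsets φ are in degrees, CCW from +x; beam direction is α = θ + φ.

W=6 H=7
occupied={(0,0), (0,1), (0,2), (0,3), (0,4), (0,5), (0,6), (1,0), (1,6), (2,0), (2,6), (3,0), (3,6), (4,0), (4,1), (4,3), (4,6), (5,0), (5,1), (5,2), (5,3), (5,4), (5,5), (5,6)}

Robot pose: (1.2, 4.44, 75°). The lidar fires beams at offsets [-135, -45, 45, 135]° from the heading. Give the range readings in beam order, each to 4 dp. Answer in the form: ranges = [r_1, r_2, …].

beam 1: φ=-135°, α=300°
  direction (0.5000, -0.8660); cell (1,4); t to first gridline: x 1.6000, y 0.5081 (then +2.0000 / +1.1547)
    (1,3) via y @ 0.5081
    (2,3) via x @ 1.6000
    (2,2) via y @ 1.6628
    (2,1) via y @ 2.8175
    (3,1) via x @ 3.6000
    (3,0) via y @ 3.9722  # hit
  → r_1 = 3.9722
beam 2: φ=-45°, α=30°
  direction (0.8660, 0.5000); cell (1,4); t to first gridline: x 0.9238, y 1.1200 (then +1.1547 / +2.0000)
    (2,4) via x @ 0.9238
    (2,5) via y @ 1.1200
    (3,5) via x @ 2.0785
    (3,6) via y @ 3.1200  # hit
  → r_2 = 3.1200
beam 3: φ=45°, α=120°
  direction (-0.5000, 0.8660); cell (1,4); t to first gridline: x 0.4000, y 0.6466 (then +2.0000 / +1.1547)
    (0,4) via x @ 0.4000  # hit
  → r_3 = 0.4000
beam 4: φ=135°, α=210°
  direction (-0.8660, -0.5000); cell (1,4); t to first gridline: x 0.2309, y 0.8800 (then +1.1547 / +2.0000)
    (0,4) via x @ 0.2309  # hit
  → r_4 = 0.2309

ranges = [3.9722, 3.1200, 0.4000, 0.2309]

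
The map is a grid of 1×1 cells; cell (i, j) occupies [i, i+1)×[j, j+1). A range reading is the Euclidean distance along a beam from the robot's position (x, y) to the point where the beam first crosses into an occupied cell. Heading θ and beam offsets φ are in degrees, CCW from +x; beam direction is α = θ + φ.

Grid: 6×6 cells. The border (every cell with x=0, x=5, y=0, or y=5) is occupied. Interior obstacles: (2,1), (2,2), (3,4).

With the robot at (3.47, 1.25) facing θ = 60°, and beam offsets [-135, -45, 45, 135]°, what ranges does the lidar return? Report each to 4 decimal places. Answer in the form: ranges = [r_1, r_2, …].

beam 1: φ=-135°, α=285°
  dir = (cos 285°, sin 285°) = (0.2588, -0.9659); from cell (3,1)
  next x-line at t=2.0478, next y-line at t=0.2588; Δt_x=3.8637, Δt_y=1.0353
    y: enter (3,0) at t=0.2588 ← occupied
  → r_1 = 0.2588
beam 2: φ=-45°, α=15°
  dir = (cos 15°, sin 15°) = (0.9659, 0.2588); from cell (3,1)
  next x-line at t=0.5487, next y-line at t=2.8978; Δt_x=1.0353, Δt_y=3.8637
    x: enter (4,1) at t=0.5487
    x: enter (5,1) at t=1.5840 ← occupied
  → r_2 = 1.5840
beam 3: φ=45°, α=105°
  dir = (cos 105°, sin 105°) = (-0.2588, 0.9659); from cell (3,1)
  next x-line at t=1.8159, next y-line at t=0.7765; Δt_x=3.8637, Δt_y=1.0353
    y: enter (3,2) at t=0.7765
    y: enter (3,3) at t=1.8117
    x: enter (2,3) at t=1.8159
    y: enter (2,4) at t=2.8470
    y: enter (2,5) at t=3.8823 ← occupied
  → r_3 = 3.8823
beam 4: φ=135°, α=195°
  dir = (cos 195°, sin 195°) = (-0.9659, -0.2588); from cell (3,1)
  next x-line at t=0.4866, next y-line at t=0.9659; Δt_x=1.0353, Δt_y=3.8637
    x: enter (2,1) at t=0.4866 ← occupied
  → r_4 = 0.4866

ranges = [0.2588, 1.5840, 3.8823, 0.4866]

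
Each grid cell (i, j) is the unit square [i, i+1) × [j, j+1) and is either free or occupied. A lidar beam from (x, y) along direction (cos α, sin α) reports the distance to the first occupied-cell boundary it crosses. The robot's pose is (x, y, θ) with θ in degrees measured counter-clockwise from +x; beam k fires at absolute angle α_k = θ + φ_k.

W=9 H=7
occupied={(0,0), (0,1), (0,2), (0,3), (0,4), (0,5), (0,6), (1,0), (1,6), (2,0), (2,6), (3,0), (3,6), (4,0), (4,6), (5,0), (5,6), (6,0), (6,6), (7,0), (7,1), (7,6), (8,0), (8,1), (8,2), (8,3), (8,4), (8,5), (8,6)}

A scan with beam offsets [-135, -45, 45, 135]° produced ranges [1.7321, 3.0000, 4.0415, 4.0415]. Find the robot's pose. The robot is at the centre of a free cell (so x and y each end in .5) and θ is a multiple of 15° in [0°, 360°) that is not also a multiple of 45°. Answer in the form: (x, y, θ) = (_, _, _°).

Candidates: 34 free-cell centres × 16 headings = 544 poses. Raycast each; keep the one whose scan matches to 4 dp.
  (3.5, 2.5, 120°): beam 1 = 3.6235 ≠ 1.7321 ✗
  (7.5, 2.5, 105°): beam 1 = 0.5774 ≠ 1.7321 ✗
  (3.5, 3.5, 300°): beam 1 = 2.5882 ≠ 1.7321 ✗
  (7.5, 5.5, 75°): beam 1 = 1.0000 ≠ 1.7321 ✗
  …
  (4.5, 4.5, 195°): r_1=1.7321, r_2=3.0000, r_3=4.0415, r_4=4.0415 — all match ✓
Unique over the lattice → pose = (4.5, 4.5, 195°).

(x, y, θ) = (4.5, 4.5, 195°)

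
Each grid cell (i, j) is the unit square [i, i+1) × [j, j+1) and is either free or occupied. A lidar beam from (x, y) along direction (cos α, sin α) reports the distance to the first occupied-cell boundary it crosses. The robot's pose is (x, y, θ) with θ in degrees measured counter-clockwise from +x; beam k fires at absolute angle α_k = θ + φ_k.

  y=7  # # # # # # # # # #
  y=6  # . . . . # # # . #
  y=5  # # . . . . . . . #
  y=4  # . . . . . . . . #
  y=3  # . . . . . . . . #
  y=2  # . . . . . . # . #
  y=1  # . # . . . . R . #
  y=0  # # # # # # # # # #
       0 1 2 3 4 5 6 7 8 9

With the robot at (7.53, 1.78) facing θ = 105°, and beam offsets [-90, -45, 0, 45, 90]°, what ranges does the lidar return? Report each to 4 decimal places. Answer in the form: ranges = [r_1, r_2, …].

ranges = [1.5219, 0.2540, 0.2278, 0.4400, 3.0137]

beam 1: φ=-90°, α=15°
  direction (0.9659, 0.2588); cell (7,1); t to first gridline: x 0.4866, y 0.8500 (then +1.0353 / +3.8637)
    (8,1) via x @ 0.4866
    (8,2) via y @ 0.8500
    (9,2) via x @ 1.5219  # hit
  → r_1 = 1.5219
beam 2: φ=-45°, α=60°
  direction (0.5000, 0.8660); cell (7,1); t to first gridline: x 0.9400, y 0.2540 (then +2.0000 / +1.1547)
    (7,2) via y @ 0.2540  # hit
  → r_2 = 0.2540
beam 3: φ=0°, α=105°
  direction (-0.2588, 0.9659); cell (7,1); t to first gridline: x 2.0478, y 0.2278 (then +3.8637 / +1.0353)
    (7,2) via y @ 0.2278  # hit
  → r_3 = 0.2278
beam 4: φ=45°, α=150°
  direction (-0.8660, 0.5000); cell (7,1); t to first gridline: x 0.6120, y 0.4400 (then +1.1547 / +2.0000)
    (7,2) via y @ 0.4400  # hit
  → r_4 = 0.4400
beam 5: φ=90°, α=195°
  direction (-0.9659, -0.2588); cell (7,1); t to first gridline: x 0.5487, y 3.0137 (then +1.0353 / +3.8637)
    (6,1) via x @ 0.5487
    (5,1) via x @ 1.5840
    (4,1) via x @ 2.6192
    (4,0) via y @ 3.0137  # hit
  → r_5 = 3.0137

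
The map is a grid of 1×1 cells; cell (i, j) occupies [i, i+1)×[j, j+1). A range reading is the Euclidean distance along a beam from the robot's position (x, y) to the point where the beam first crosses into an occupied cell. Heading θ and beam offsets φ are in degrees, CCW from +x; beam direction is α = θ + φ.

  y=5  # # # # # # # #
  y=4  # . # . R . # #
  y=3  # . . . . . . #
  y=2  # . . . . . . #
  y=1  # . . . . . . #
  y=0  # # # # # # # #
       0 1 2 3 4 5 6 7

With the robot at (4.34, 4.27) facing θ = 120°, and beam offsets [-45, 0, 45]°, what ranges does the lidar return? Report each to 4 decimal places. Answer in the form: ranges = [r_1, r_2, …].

ranges = [0.7558, 0.8429, 1.3873]

beam 1: φ=-45°, α=75°
  direction (0.2588, 0.9659); cell (4,4); t to first gridline: x 2.5500, y 0.7558 (then +3.8637 / +1.0353)
    (4,5) via y @ 0.7558  # hit
  → r_1 = 0.7558
beam 2: φ=0°, α=120°
  direction (-0.5000, 0.8660); cell (4,4); t to first gridline: x 0.6800, y 0.8429 (then +2.0000 / +1.1547)
    (3,4) via x @ 0.6800
    (3,5) via y @ 0.8429  # hit
  → r_2 = 0.8429
beam 3: φ=45°, α=165°
  direction (-0.9659, 0.2588); cell (4,4); t to first gridline: x 0.3520, y 2.8205 (then +1.0353 / +3.8637)
    (3,4) via x @ 0.3520
    (2,4) via x @ 1.3873  # hit
  → r_3 = 1.3873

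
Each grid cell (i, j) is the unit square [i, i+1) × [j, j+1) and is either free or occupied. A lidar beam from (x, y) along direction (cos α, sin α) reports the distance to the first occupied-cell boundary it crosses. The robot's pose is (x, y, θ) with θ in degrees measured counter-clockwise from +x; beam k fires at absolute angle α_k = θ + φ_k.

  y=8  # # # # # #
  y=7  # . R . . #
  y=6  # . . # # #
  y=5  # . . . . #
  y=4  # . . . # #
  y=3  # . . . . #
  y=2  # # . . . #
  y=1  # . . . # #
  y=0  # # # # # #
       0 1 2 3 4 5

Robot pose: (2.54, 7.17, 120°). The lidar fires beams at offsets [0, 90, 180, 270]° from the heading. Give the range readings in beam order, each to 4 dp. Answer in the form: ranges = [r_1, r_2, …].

beam 1: φ=0°, α=120°
  d=(-0.5000,0.8660)  start (2,7)  tX=1.0800 tY=0.9584  stride 1/|dx|=2.0000 1/|dy|=1.1547
    cross y-line → (2,8), t=0.9584 (wall)
  → r_1 = 0.9584
beam 2: φ=90°, α=210°
  d=(-0.8660,-0.5000)  start (2,7)  tX=0.6235 tY=0.3400  stride 1/|dx|=1.1547 1/|dy|=2.0000
    cross y-line → (2,6), t=0.3400
    cross x-line → (1,6), t=0.6235
    cross x-line → (0,6), t=1.7782 (wall)
  → r_2 = 1.7782
beam 3: φ=180°, α=300°
  d=(0.5000,-0.8660)  start (2,7)  tX=0.9200 tY=0.1963  stride 1/|dx|=2.0000 1/|dy|=1.1547
    cross y-line → (2,6), t=0.1963
    cross x-line → (3,6), t=0.9200 (wall)
  → r_3 = 0.9200
beam 4: φ=270°, α=30°
  d=(0.8660,0.5000)  start (2,7)  tX=0.5312 tY=1.6600  stride 1/|dx|=1.1547 1/|dy|=2.0000
    cross x-line → (3,7), t=0.5312
    cross y-line → (3,8), t=1.6600 (wall)
  → r_4 = 1.6600

ranges = [0.9584, 1.7782, 0.9200, 1.6600]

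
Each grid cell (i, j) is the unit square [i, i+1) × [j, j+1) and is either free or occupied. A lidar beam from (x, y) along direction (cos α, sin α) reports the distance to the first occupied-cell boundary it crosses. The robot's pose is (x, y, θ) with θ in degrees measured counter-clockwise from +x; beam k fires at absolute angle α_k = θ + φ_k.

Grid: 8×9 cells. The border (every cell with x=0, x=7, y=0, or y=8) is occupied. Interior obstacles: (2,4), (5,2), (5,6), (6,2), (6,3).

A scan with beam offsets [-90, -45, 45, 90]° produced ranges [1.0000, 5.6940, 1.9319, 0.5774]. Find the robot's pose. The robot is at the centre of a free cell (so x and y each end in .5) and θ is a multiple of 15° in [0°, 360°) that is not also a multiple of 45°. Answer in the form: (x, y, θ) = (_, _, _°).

Candidates: 37 free-cell centres × 16 headings = 592 poses. Raycast each; keep the one whose scan matches to 4 dp.
  (2.5, 6.5, 345°): beam 1 = 1.5529 ≠ 1.0000 ✗
  (5.5, 7.5, 60°): beam 1 = 1.7321 ≠ 1.0000 ✗
  (6.5, 6.5, 30°): beam 2 = 0.5176 ≠ 5.6940 ✗
  (5.5, 3.5, 345°): beam 1 = 0.5176 ≠ 1.0000 ✗
  …
  (6.5, 7.5, 240°): r_1=1.0000, r_2=5.6940, r_3=1.9319, r_4=0.5774 — all match ✓
Only this pose fits every beam.

(x, y, θ) = (6.5, 7.5, 240°)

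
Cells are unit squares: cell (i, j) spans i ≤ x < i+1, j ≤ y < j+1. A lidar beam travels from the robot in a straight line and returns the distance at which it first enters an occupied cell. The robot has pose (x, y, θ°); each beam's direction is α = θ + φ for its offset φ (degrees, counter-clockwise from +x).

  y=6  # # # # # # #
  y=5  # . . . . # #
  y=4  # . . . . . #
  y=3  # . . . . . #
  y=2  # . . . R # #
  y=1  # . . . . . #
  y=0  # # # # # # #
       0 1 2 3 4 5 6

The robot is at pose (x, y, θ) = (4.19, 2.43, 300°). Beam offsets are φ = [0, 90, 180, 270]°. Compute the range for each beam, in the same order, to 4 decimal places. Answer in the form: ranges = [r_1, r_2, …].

ranges = [1.6512, 0.9353, 4.1223, 2.8600]

beam 1: φ=0°, α=300°
  dir = (cos 300°, sin 300°) = (0.5000, -0.8660); from cell (4,2)
  next x-line at t=1.6200, next y-line at t=0.4965; Δt_x=2.0000, Δt_y=1.1547
    y: enter (4,1) at t=0.4965
    x: enter (5,1) at t=1.6200
    y: enter (5,0) at t=1.6512 ← occupied
  → r_1 = 1.6512
beam 2: φ=90°, α=30°
  dir = (cos 30°, sin 30°) = (0.8660, 0.5000); from cell (4,2)
  next x-line at t=0.9353, next y-line at t=1.1400; Δt_x=1.1547, Δt_y=2.0000
    x: enter (5,2) at t=0.9353 ← occupied
  → r_2 = 0.9353
beam 3: φ=180°, α=120°
  dir = (cos 120°, sin 120°) = (-0.5000, 0.8660); from cell (4,2)
  next x-line at t=0.3800, next y-line at t=0.6582; Δt_x=2.0000, Δt_y=1.1547
    x: enter (3,2) at t=0.3800
    y: enter (3,3) at t=0.6582
    y: enter (3,4) at t=1.8129
    x: enter (2,4) at t=2.3800
    y: enter (2,5) at t=2.9676
    y: enter (2,6) at t=4.1223 ← occupied
  → r_3 = 4.1223
beam 4: φ=270°, α=210°
  dir = (cos 210°, sin 210°) = (-0.8660, -0.5000); from cell (4,2)
  next x-line at t=0.2194, next y-line at t=0.8600; Δt_x=1.1547, Δt_y=2.0000
    x: enter (3,2) at t=0.2194
    y: enter (3,1) at t=0.8600
    x: enter (2,1) at t=1.3741
    x: enter (1,1) at t=2.5288
    y: enter (1,0) at t=2.8600 ← occupied
  → r_4 = 2.8600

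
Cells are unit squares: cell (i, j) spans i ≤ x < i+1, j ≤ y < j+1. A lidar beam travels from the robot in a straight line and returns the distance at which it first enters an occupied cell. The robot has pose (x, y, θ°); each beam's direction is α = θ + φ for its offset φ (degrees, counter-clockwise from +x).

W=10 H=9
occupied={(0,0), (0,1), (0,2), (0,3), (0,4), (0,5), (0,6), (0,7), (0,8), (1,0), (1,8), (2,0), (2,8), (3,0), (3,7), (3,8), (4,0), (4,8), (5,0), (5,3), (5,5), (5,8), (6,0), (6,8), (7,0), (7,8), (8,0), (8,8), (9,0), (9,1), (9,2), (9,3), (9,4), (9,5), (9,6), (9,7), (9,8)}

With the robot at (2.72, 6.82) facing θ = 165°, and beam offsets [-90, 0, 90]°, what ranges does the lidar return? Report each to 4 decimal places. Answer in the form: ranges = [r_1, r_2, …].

ranges = [1.0818, 1.7807, 6.0253]

beam 1: φ=-90°, α=75°
  d=(0.2588,0.9659)  start (2,6)  tX=1.0818 tY=0.1863  stride 1/|dx|=3.8637 1/|dy|=1.0353
    cross y-line → (2,7), t=0.1863
    cross x-line → (3,7), t=1.0818 (wall)
  → r_1 = 1.0818
beam 2: φ=0°, α=165°
  d=(-0.9659,0.2588)  start (2,6)  tX=0.7454 tY=0.6955  stride 1/|dx|=1.0353 1/|dy|=3.8637
    cross y-line → (2,7), t=0.6955
    cross x-line → (1,7), t=0.7454
    cross x-line → (0,7), t=1.7807 (wall)
  → r_2 = 1.7807
beam 3: φ=90°, α=255°
  d=(-0.2588,-0.9659)  start (2,6)  tX=2.7819 tY=0.8489  stride 1/|dx|=3.8637 1/|dy|=1.0353
    cross y-line → (2,5), t=0.8489
    cross y-line → (2,4), t=1.8842
    cross x-line → (1,4), t=2.7819
    cross y-line → (1,3), t=2.9195
    cross y-line → (1,2), t=3.9548
    cross y-line → (1,1), t=4.9900
    cross y-line → (1,0), t=6.0253 (wall)
  → r_3 = 6.0253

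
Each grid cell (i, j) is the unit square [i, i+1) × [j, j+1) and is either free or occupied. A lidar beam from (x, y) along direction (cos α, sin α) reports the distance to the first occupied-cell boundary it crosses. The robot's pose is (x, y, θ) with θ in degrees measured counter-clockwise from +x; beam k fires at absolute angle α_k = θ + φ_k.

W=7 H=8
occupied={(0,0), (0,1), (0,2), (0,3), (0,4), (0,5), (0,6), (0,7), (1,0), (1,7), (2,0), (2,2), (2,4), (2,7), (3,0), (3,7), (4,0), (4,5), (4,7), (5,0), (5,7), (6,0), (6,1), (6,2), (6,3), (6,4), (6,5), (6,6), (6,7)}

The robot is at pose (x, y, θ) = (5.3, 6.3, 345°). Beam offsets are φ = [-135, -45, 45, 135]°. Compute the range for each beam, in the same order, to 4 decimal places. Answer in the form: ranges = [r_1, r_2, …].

beam 1: φ=-135°, α=210°
  cosα=-0.8660 sinα=-0.5000 | (5,6) | tMaxX 0.3464 tMaxY 0.6000 | tΔX 1.1547 tΔY 2.0000
    t=0.3464 [x] (4,6)
    t=0.6000 [y] (4,5) — stop
  → r_1 = 0.6000
beam 2: φ=-45°, α=300°
  cosα=0.5000 sinα=-0.8660 | (5,6) | tMaxX 1.4000 tMaxY 0.3464 | tΔX 2.0000 tΔY 1.1547
    t=0.3464 [y] (5,5)
    t=1.4000 [x] (6,5) — stop
  → r_2 = 1.4000
beam 3: φ=45°, α=30°
  cosα=0.8660 sinα=0.5000 | (5,6) | tMaxX 0.8083 tMaxY 1.4000 | tΔX 1.1547 tΔY 2.0000
    t=0.8083 [x] (6,6) — stop
  → r_3 = 0.8083
beam 4: φ=135°, α=120°
  cosα=-0.5000 sinα=0.8660 | (5,6) | tMaxX 0.6000 tMaxY 0.8083 | tΔX 2.0000 tΔY 1.1547
    t=0.6000 [x] (4,6)
    t=0.8083 [y] (4,7) — stop
  → r_4 = 0.8083

ranges = [0.6000, 1.4000, 0.8083, 0.8083]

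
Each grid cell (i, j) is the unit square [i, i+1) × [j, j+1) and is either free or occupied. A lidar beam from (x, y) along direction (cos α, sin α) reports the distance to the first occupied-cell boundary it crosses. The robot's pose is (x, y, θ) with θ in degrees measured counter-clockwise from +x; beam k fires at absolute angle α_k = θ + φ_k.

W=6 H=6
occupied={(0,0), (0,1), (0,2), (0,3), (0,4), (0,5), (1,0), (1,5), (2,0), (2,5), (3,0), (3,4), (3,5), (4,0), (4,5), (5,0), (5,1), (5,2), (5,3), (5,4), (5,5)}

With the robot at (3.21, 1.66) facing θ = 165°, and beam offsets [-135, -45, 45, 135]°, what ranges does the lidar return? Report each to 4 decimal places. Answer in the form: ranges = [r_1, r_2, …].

ranges = [2.0669, 3.8567, 1.3200, 0.7621]

beam 1: φ=-135°, α=30°
  dir = (cos 30°, sin 30°) = (0.8660, 0.5000); from cell (3,1)
  next x-line at t=0.9122, next y-line at t=0.6800; Δt_x=1.1547, Δt_y=2.0000
    y: enter (3,2) at t=0.6800
    x: enter (4,2) at t=0.9122
    x: enter (5,2) at t=2.0669 ← occupied
  → r_1 = 2.0669
beam 2: φ=-45°, α=120°
  dir = (cos 120°, sin 120°) = (-0.5000, 0.8660); from cell (3,1)
  next x-line at t=0.4200, next y-line at t=0.3926; Δt_x=2.0000, Δt_y=1.1547
    y: enter (3,2) at t=0.3926
    x: enter (2,2) at t=0.4200
    y: enter (2,3) at t=1.5473
    x: enter (1,3) at t=2.4200
    y: enter (1,4) at t=2.7020
    y: enter (1,5) at t=3.8567 ← occupied
  → r_2 = 3.8567
beam 3: φ=45°, α=210°
  dir = (cos 210°, sin 210°) = (-0.8660, -0.5000); from cell (3,1)
  next x-line at t=0.2425, next y-line at t=1.3200; Δt_x=1.1547, Δt_y=2.0000
    x: enter (2,1) at t=0.2425
    y: enter (2,0) at t=1.3200 ← occupied
  → r_3 = 1.3200
beam 4: φ=135°, α=300°
  dir = (cos 300°, sin 300°) = (0.5000, -0.8660); from cell (3,1)
  next x-line at t=1.5800, next y-line at t=0.7621; Δt_x=2.0000, Δt_y=1.1547
    y: enter (3,0) at t=0.7621 ← occupied
  → r_4 = 0.7621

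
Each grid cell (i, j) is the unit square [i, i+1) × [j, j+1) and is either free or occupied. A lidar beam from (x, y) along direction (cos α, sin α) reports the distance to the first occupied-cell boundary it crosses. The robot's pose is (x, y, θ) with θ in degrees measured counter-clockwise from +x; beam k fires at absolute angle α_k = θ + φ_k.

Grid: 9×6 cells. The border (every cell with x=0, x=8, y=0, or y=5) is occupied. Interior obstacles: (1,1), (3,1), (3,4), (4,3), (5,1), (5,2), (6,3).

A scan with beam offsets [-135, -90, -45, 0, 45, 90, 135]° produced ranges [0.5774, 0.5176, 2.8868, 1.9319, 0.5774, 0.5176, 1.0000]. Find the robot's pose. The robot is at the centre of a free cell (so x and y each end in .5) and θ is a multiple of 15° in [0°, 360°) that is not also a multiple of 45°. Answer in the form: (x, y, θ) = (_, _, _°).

(x, y, θ) = (7.5, 3.5, 285°)

The pose lattice has 21·16 = 336 candidates. Test each by forward raycasting.
  (4.5, 2.5, 120°): beam 1 = 0.5176 ≠ 0.5774 ✗
  (6.5, 2.5, 105°): beam 1 = 1.7321 ≠ 0.5774 ✗
  (7.5, 4.5, 300°): beam 1 = 1.9319 ≠ 0.5774 ✗
  (6.5, 1.5, 345°): beam 3 = 0.5774 ≠ 2.8868 ✗
  …
  (7.5, 3.5, 285°): r_1=0.5774, r_2=0.5176, r_3=2.8868, r_4=1.9319, r_5=0.5774, r_6=0.5176, r_7=1.0000 — all match ✓
No second candidate reproduces the full scan.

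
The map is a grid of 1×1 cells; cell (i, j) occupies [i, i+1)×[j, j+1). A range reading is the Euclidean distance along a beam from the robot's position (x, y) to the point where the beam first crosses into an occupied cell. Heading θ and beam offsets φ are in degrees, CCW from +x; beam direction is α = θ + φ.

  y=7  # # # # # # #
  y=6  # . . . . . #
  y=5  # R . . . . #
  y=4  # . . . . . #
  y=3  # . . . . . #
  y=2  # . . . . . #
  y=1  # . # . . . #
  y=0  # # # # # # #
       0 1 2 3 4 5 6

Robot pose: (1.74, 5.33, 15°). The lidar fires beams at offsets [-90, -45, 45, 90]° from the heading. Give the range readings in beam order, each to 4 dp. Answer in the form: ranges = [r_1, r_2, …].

beam 1: φ=-90°, α=285°
  dir = (cos 285°, sin 285°) = (0.2588, -0.9659); from cell (1,5)
  next x-line at t=1.0046, next y-line at t=0.3416; Δt_x=3.8637, Δt_y=1.0353
    y: enter (1,4) at t=0.3416
    x: enter (2,4) at t=1.0046
    y: enter (2,3) at t=1.3769
    y: enter (2,2) at t=2.4122
    y: enter (2,1) at t=3.4475 ← occupied
  → r_1 = 3.4475
beam 2: φ=-45°, α=330°
  dir = (cos 330°, sin 330°) = (0.8660, -0.5000); from cell (1,5)
  next x-line at t=0.3002, next y-line at t=0.6600; Δt_x=1.1547, Δt_y=2.0000
    x: enter (2,5) at t=0.3002
    y: enter (2,4) at t=0.6600
    x: enter (3,4) at t=1.4549
    x: enter (4,4) at t=2.6096
    y: enter (4,3) at t=2.6600
    x: enter (5,3) at t=3.7643
    y: enter (5,2) at t=4.6600
    x: enter (6,2) at t=4.9190 ← occupied
  → r_2 = 4.9190
beam 3: φ=45°, α=60°
  dir = (cos 60°, sin 60°) = (0.5000, 0.8660); from cell (1,5)
  next x-line at t=0.5200, next y-line at t=0.7736; Δt_x=2.0000, Δt_y=1.1547
    x: enter (2,5) at t=0.5200
    y: enter (2,6) at t=0.7736
    y: enter (2,7) at t=1.9283 ← occupied
  → r_3 = 1.9283
beam 4: φ=90°, α=105°
  dir = (cos 105°, sin 105°) = (-0.2588, 0.9659); from cell (1,5)
  next x-line at t=2.8591, next y-line at t=0.6936; Δt_x=3.8637, Δt_y=1.0353
    y: enter (1,6) at t=0.6936
    y: enter (1,7) at t=1.7289 ← occupied
  → r_4 = 1.7289

ranges = [3.4475, 4.9190, 1.9283, 1.7289]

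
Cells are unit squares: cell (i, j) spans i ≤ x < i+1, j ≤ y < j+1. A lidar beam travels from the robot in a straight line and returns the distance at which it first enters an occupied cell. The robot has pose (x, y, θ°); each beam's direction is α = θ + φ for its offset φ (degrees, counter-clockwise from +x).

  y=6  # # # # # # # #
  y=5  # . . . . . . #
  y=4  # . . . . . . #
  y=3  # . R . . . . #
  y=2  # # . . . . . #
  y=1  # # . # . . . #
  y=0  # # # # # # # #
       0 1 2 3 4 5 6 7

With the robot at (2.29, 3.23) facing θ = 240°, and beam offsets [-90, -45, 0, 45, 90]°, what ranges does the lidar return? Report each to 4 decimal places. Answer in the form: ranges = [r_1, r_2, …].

beam 1: φ=-90°, α=150°
  direction (-0.8660, 0.5000); cell (2,3); t to first gridline: x 0.3349, y 1.5400 (then +1.1547 / +2.0000)
    (1,3) via x @ 0.3349
    (0,3) via x @ 1.4896  # hit
  → r_1 = 1.4896
beam 2: φ=-45°, α=195°
  direction (-0.9659, -0.2588); cell (2,3); t to first gridline: x 0.3002, y 0.8887 (then +1.0353 / +3.8637)
    (1,3) via x @ 0.3002
    (1,2) via y @ 0.8887  # hit
  → r_2 = 0.8887
beam 3: φ=0°, α=240°
  direction (-0.5000, -0.8660); cell (2,3); t to first gridline: x 0.5800, y 0.2656 (then +2.0000 / +1.1547)
    (2,2) via y @ 0.2656
    (1,2) via x @ 0.5800  # hit
  → r_3 = 0.5800
beam 4: φ=45°, α=285°
  direction (0.2588, -0.9659); cell (2,3); t to first gridline: x 2.7432, y 0.2381 (then +3.8637 / +1.0353)
    (2,2) via y @ 0.2381
    (2,1) via y @ 1.2734
    (2,0) via y @ 2.3087  # hit
  → r_4 = 2.3087
beam 5: φ=90°, α=330°
  direction (0.8660, -0.5000); cell (2,3); t to first gridline: x 0.8198, y 0.4600 (then +1.1547 / +2.0000)
    (2,2) via y @ 0.4600
    (3,2) via x @ 0.8198
    (4,2) via x @ 1.9745
    (4,1) via y @ 2.4600
    (5,1) via x @ 3.1292
    (6,1) via x @ 4.2839
    (6,0) via y @ 4.4600  # hit
  → r_5 = 4.4600

ranges = [1.4896, 0.8887, 0.5800, 2.3087, 4.4600]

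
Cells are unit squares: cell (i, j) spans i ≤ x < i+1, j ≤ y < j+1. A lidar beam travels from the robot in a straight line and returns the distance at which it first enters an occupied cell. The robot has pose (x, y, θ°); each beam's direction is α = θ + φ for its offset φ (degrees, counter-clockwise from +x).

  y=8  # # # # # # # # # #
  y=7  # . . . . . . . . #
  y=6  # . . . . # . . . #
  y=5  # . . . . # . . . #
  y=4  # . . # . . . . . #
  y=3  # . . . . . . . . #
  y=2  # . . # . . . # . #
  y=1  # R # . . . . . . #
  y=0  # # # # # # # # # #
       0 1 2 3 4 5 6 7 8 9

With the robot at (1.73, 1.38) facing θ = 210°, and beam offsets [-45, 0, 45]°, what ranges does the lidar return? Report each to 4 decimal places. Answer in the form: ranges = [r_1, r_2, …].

ranges = [0.7558, 0.7600, 0.3934]

beam 1: φ=-45°, α=165°
  direction (-0.9659, 0.2588); cell (1,1); t to first gridline: x 0.7558, y 2.3955 (then +1.0353 / +3.8637)
    (0,1) via x @ 0.7558  # hit
  → r_1 = 0.7558
beam 2: φ=0°, α=210°
  direction (-0.8660, -0.5000); cell (1,1); t to first gridline: x 0.8429, y 0.7600 (then +1.1547 / +2.0000)
    (1,0) via y @ 0.7600  # hit
  → r_2 = 0.7600
beam 3: φ=45°, α=255°
  direction (-0.2588, -0.9659); cell (1,1); t to first gridline: x 2.8205, y 0.3934 (then +3.8637 / +1.0353)
    (1,0) via y @ 0.3934  # hit
  → r_3 = 0.3934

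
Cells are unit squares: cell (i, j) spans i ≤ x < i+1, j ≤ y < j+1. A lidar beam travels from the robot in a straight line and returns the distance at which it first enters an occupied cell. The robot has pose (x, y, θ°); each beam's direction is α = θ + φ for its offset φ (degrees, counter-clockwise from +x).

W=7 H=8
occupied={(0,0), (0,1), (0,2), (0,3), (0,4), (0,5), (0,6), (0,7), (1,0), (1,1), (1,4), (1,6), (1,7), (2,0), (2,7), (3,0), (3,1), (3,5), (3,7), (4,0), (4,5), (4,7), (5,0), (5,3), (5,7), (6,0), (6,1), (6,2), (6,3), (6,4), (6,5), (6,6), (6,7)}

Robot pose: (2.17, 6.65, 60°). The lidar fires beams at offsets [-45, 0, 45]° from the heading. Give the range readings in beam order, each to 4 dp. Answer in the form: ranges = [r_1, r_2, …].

ranges = [1.3523, 0.4041, 0.3623]

beam 1: φ=-45°, α=15°
  d=(0.9659,0.2588)  start (2,6)  tX=0.8593 tY=1.3523  stride 1/|dx|=1.0353 1/|dy|=3.8637
    cross x-line → (3,6), t=0.8593
    cross y-line → (3,7), t=1.3523 (wall)
  → r_1 = 1.3523
beam 2: φ=0°, α=60°
  d=(0.5000,0.8660)  start (2,6)  tX=1.6600 tY=0.4041  stride 1/|dx|=2.0000 1/|dy|=1.1547
    cross y-line → (2,7), t=0.4041 (wall)
  → r_2 = 0.4041
beam 3: φ=45°, α=105°
  d=(-0.2588,0.9659)  start (2,6)  tX=0.6568 tY=0.3623  stride 1/|dx|=3.8637 1/|dy|=1.0353
    cross y-line → (2,7), t=0.3623 (wall)
  → r_3 = 0.3623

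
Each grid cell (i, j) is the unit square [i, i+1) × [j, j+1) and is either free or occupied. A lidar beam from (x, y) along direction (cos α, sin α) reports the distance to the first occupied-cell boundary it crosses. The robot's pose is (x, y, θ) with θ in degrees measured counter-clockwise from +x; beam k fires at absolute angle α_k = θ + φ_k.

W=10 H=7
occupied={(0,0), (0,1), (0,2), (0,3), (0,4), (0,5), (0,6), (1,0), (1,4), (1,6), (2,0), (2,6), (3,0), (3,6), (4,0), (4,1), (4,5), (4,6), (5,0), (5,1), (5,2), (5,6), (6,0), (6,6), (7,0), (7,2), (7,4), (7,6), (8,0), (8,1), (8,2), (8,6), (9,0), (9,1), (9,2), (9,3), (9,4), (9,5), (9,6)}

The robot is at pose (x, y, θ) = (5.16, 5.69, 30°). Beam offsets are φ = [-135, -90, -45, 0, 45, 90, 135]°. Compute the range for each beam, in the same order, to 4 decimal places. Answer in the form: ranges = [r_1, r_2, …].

beam 1: φ=-135°, α=255°
  dir = (cos 255°, sin 255°) = (-0.2588, -0.9659); from cell (5,5)
  next x-line at t=0.6182, next y-line at t=0.7143; Δt_x=3.8637, Δt_y=1.0353
    x: enter (4,5) at t=0.6182 ← occupied
  → r_1 = 0.6182
beam 2: φ=-90°, α=300°
  dir = (cos 300°, sin 300°) = (0.5000, -0.8660); from cell (5,5)
  next x-line at t=1.6800, next y-line at t=0.7967; Δt_x=2.0000, Δt_y=1.1547
    y: enter (5,4) at t=0.7967
    x: enter (6,4) at t=1.6800
    y: enter (6,3) at t=1.9514
    y: enter (6,2) at t=3.1061
    x: enter (7,2) at t=3.6800 ← occupied
  → r_2 = 3.6800
beam 3: φ=-45°, α=345°
  dir = (cos 345°, sin 345°) = (0.9659, -0.2588); from cell (5,5)
  next x-line at t=0.8696, next y-line at t=2.6660; Δt_x=1.0353, Δt_y=3.8637
    x: enter (6,5) at t=0.8696
    x: enter (7,5) at t=1.9049
    y: enter (7,4) at t=2.6660 ← occupied
  → r_3 = 2.6660
beam 4: φ=0°, α=30°
  dir = (cos 30°, sin 30°) = (0.8660, 0.5000); from cell (5,5)
  next x-line at t=0.9699, next y-line at t=0.6200; Δt_x=1.1547, Δt_y=2.0000
    y: enter (5,6) at t=0.6200 ← occupied
  → r_4 = 0.6200
beam 5: φ=45°, α=75°
  dir = (cos 75°, sin 75°) = (0.2588, 0.9659); from cell (5,5)
  next x-line at t=3.2455, next y-line at t=0.3209; Δt_x=3.8637, Δt_y=1.0353
    y: enter (5,6) at t=0.3209 ← occupied
  → r_5 = 0.3209
beam 6: φ=90°, α=120°
  dir = (cos 120°, sin 120°) = (-0.5000, 0.8660); from cell (5,5)
  next x-line at t=0.3200, next y-line at t=0.3580; Δt_x=2.0000, Δt_y=1.1547
    x: enter (4,5) at t=0.3200 ← occupied
  → r_6 = 0.3200
beam 7: φ=135°, α=165°
  dir = (cos 165°, sin 165°) = (-0.9659, 0.2588); from cell (5,5)
  next x-line at t=0.1656, next y-line at t=1.1977; Δt_x=1.0353, Δt_y=3.8637
    x: enter (4,5) at t=0.1656 ← occupied
  → r_7 = 0.1656

ranges = [0.6182, 3.6800, 2.6660, 0.6200, 0.3209, 0.3200, 0.1656]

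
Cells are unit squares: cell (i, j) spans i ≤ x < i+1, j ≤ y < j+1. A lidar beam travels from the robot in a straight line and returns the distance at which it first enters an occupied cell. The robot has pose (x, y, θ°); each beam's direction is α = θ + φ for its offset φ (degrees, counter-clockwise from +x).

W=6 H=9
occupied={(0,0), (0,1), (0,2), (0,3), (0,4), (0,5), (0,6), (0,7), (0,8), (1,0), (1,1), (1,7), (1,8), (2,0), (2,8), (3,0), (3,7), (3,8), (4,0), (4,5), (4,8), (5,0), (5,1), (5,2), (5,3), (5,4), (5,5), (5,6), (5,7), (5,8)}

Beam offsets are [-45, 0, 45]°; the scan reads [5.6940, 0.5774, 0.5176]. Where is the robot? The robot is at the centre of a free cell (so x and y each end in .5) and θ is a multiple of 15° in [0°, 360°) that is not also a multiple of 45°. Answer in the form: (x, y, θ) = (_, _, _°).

The pose lattice has 24·16 = 384 candidates. Test each by forward raycasting.
  (3.5, 2.5, 195°): beam 1 = 2.8868 ≠ 5.6940 ✗
  (3.5, 3.5, 15°): beam 1 = 1.7321 ≠ 5.6940 ✗
  (1.5, 6.5, 285°): beam 1 = 1.0000 ≠ 5.6940 ✗
  (1.5, 4.5, 195°): beam 1 = 0.5774 ≠ 5.6940 ✗
  …
  (2.5, 1.5, 150°): r_1=5.6940, r_2=0.5774, r_3=0.5176 — all match ✓
Unique over the lattice → pose = (2.5, 1.5, 150°).

(x, y, θ) = (2.5, 1.5, 150°)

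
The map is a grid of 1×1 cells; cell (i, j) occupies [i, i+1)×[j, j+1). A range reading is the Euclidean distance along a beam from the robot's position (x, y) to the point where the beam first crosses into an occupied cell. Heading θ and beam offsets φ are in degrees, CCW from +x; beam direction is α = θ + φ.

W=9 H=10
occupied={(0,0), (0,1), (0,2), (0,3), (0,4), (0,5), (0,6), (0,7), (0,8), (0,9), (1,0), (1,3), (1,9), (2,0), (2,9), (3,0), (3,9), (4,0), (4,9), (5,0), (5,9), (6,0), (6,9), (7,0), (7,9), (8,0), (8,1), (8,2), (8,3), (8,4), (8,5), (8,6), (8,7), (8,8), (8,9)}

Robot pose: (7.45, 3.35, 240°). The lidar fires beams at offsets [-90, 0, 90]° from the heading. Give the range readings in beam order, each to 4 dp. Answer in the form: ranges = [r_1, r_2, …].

beam 1: φ=-90°, α=150°
  direction (-0.8660, 0.5000); cell (7,3); t to first gridline: x 0.5196, y 1.3000 (then +1.1547 / +2.0000)
    (6,3) via x @ 0.5196
    (6,4) via y @ 1.3000
    (5,4) via x @ 1.6743
    (4,4) via x @ 2.8290
    (4,5) via y @ 3.3000
    (3,5) via x @ 3.9837
    (2,5) via x @ 5.1384
    (2,6) via y @ 5.3000
    (1,6) via x @ 6.2931
    (1,7) via y @ 7.3000
    (0,7) via x @ 7.4478  # hit
  → r_1 = 7.4478
beam 2: φ=0°, α=240°
  direction (-0.5000, -0.8660); cell (7,3); t to first gridline: x 0.9000, y 0.4041 (then +2.0000 / +1.1547)
    (7,2) via y @ 0.4041
    (6,2) via x @ 0.9000
    (6,1) via y @ 1.5588
    (6,0) via y @ 2.7135  # hit
  → r_2 = 2.7135
beam 3: φ=90°, α=330°
  direction (0.8660, -0.5000); cell (7,3); t to first gridline: x 0.6351, y 0.7000 (then +1.1547 / +2.0000)
    (8,3) via x @ 0.6351  # hit
  → r_3 = 0.6351

ranges = [7.4478, 2.7135, 0.6351]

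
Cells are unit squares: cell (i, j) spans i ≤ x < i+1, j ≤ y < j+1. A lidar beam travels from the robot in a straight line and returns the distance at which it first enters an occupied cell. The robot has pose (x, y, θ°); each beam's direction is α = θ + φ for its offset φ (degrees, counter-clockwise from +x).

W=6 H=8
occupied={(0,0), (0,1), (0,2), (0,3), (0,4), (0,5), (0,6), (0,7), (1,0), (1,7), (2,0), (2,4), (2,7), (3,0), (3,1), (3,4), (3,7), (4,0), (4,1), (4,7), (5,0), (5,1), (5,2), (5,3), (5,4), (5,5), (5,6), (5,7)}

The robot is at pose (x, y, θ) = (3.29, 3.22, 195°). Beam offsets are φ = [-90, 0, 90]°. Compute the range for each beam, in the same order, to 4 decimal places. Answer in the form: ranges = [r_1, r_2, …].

beam 1: φ=-90°, α=105°
  cosα=-0.2588 sinα=0.9659 | (3,3) | tMaxX 1.1205 tMaxY 0.8075 | tΔX 3.8637 tΔY 1.0353
    t=0.8075 [y] (3,4) — stop
  → r_1 = 0.8075
beam 2: φ=0°, α=195°
  cosα=-0.9659 sinα=-0.2588 | (3,3) | tMaxX 0.3002 tMaxY 0.8500 | tΔX 1.0353 tΔY 3.8637
    t=0.3002 [x] (2,3)
    t=0.8500 [y] (2,2)
    t=1.3355 [x] (1,2)
    t=2.3708 [x] (0,2) — stop
  → r_2 = 2.3708
beam 3: φ=90°, α=285°
  cosα=0.2588 sinα=-0.9659 | (3,3) | tMaxX 2.7432 tMaxY 0.2278 | tΔX 3.8637 tΔY 1.0353
    t=0.2278 [y] (3,2)
    t=1.2630 [y] (3,1) — stop
  → r_3 = 1.2630

ranges = [0.8075, 2.3708, 1.2630]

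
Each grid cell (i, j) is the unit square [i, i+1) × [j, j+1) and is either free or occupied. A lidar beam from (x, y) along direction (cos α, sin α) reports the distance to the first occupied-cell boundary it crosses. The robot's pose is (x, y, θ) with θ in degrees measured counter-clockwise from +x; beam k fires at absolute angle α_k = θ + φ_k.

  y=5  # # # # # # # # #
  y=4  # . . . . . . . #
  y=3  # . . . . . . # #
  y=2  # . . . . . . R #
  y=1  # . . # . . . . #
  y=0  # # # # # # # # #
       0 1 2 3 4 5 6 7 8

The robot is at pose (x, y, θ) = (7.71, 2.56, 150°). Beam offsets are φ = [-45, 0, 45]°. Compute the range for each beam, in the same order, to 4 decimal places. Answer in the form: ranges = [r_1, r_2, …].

beam 1: φ=-45°, α=105°
  direction (-0.2588, 0.9659); cell (7,2); t to first gridline: x 2.7432, y 0.4555 (then +3.8637 / +1.0353)
    (7,3) via y @ 0.4555  # hit
  → r_1 = 0.4555
beam 2: φ=0°, α=150°
  direction (-0.8660, 0.5000); cell (7,2); t to first gridline: x 0.8198, y 0.8800 (then +1.1547 / +2.0000)
    (6,2) via x @ 0.8198
    (6,3) via y @ 0.8800
    (5,3) via x @ 1.9745
    (5,4) via y @ 2.8800
    (4,4) via x @ 3.1292
    (3,4) via x @ 4.2839
    (3,5) via y @ 4.8800  # hit
  → r_2 = 4.8800
beam 3: φ=45°, α=195°
  direction (-0.9659, -0.2588); cell (7,2); t to first gridline: x 0.7350, y 2.1637 (then +1.0353 / +3.8637)
    (6,2) via x @ 0.7350
    (5,2) via x @ 1.7703
    (5,1) via y @ 2.1637
    (4,1) via x @ 2.8056
    (3,1) via x @ 3.8409  # hit
  → r_3 = 3.8409

ranges = [0.4555, 4.8800, 3.8409]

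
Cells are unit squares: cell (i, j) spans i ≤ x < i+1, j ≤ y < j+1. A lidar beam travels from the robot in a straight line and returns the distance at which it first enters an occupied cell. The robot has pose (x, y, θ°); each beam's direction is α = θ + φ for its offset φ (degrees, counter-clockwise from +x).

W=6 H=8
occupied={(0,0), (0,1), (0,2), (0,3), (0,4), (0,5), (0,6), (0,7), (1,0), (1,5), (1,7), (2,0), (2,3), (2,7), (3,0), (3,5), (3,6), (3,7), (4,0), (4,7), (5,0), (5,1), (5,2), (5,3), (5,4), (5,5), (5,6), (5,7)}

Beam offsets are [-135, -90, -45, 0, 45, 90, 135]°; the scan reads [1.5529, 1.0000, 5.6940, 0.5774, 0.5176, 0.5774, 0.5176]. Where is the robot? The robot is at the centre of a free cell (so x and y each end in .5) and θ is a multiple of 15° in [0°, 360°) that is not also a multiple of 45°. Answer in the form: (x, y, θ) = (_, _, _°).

(x, y, θ) = (2.5, 6.5, 330°)

Candidates: 20 free-cell centres × 16 headings = 320 poses. Raycast each; keep the one whose scan matches to 4 dp.
  (2.5, 4.5, 120°): beam 1 = 2.5882 ≠ 1.5529 ✗
  (3.5, 1.5, 105°): beam 1 = 1.0000 ≠ 1.5529 ✗
  (1.5, 3.5, 150°): beam 1 = 0.5176 ≠ 1.5529 ✗
  (2.5, 5.5, 120°): beam 1 = 0.5176 ≠ 1.5529 ✗
  …
  (2.5, 6.5, 330°): r_1=1.5529, r_2=1.0000, r_3=5.6940, r_4=0.5774, r_5=0.5176, r_6=0.5774, r_7=0.5176 — all match ✓
Only this pose fits every beam.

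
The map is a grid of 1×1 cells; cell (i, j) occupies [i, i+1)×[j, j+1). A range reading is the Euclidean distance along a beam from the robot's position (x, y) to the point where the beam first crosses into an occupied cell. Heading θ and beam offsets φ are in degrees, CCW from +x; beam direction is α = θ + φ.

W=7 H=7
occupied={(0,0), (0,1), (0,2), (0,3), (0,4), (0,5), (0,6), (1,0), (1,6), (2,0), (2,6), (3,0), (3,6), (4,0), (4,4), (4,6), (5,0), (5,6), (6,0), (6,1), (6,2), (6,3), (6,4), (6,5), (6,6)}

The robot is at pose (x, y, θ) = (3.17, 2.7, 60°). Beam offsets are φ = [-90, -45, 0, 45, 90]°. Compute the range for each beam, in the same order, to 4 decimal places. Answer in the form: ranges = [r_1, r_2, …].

ranges = [3.2678, 2.9298, 1.6600, 3.4164, 2.5057]

beam 1: φ=-90°, α=330°
  d=(0.8660,-0.5000)  start (3,2)  tX=0.9584 tY=1.4000  stride 1/|dx|=1.1547 1/|dy|=2.0000
    cross x-line → (4,2), t=0.9584
    cross y-line → (4,1), t=1.4000
    cross x-line → (5,1), t=2.1131
    cross x-line → (6,1), t=3.2678 (wall)
  → r_1 = 3.2678
beam 2: φ=-45°, α=15°
  d=(0.9659,0.2588)  start (3,2)  tX=0.8593 tY=1.1591  stride 1/|dx|=1.0353 1/|dy|=3.8637
    cross x-line → (4,2), t=0.8593
    cross y-line → (4,3), t=1.1591
    cross x-line → (5,3), t=1.8946
    cross x-line → (6,3), t=2.9298 (wall)
  → r_2 = 2.9298
beam 3: φ=0°, α=60°
  d=(0.5000,0.8660)  start (3,2)  tX=1.6600 tY=0.3464  stride 1/|dx|=2.0000 1/|dy|=1.1547
    cross y-line → (3,3), t=0.3464
    cross y-line → (3,4), t=1.5011
    cross x-line → (4,4), t=1.6600 (wall)
  → r_3 = 1.6600
beam 4: φ=45°, α=105°
  d=(-0.2588,0.9659)  start (3,2)  tX=0.6568 tY=0.3106  stride 1/|dx|=3.8637 1/|dy|=1.0353
    cross y-line → (3,3), t=0.3106
    cross x-line → (2,3), t=0.6568
    cross y-line → (2,4), t=1.3459
    cross y-line → (2,5), t=2.3811
    cross y-line → (2,6), t=3.4164 (wall)
  → r_4 = 3.4164
beam 5: φ=90°, α=150°
  d=(-0.8660,0.5000)  start (3,2)  tX=0.1963 tY=0.6000  stride 1/|dx|=1.1547 1/|dy|=2.0000
    cross x-line → (2,2), t=0.1963
    cross y-line → (2,3), t=0.6000
    cross x-line → (1,3), t=1.3510
    cross x-line → (0,3), t=2.5057 (wall)
  → r_5 = 2.5057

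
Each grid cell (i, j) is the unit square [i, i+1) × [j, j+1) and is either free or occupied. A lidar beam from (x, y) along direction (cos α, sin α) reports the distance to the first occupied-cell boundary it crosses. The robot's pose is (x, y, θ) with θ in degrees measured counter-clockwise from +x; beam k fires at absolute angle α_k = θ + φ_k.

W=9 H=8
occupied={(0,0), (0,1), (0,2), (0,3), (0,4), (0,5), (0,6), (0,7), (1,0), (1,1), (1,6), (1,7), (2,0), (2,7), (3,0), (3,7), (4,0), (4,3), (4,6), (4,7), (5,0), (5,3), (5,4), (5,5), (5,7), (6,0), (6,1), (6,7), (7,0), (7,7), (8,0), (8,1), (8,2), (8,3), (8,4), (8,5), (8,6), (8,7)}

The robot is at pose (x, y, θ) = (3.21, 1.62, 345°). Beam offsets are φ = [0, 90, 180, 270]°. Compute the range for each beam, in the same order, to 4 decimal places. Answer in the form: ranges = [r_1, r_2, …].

beam 1: φ=0°, α=345°
  cosα=0.9659 sinα=-0.2588 | (3,1) | tMaxX 0.8179 tMaxY 2.3955 | tΔX 1.0353 tΔY 3.8637
    t=0.8179 [x] (4,1)
    t=1.8531 [x] (5,1)
    t=2.3955 [y] (5,0) — stop
  → r_1 = 2.3955
beam 2: φ=90°, α=75°
  cosα=0.2588 sinα=0.9659 | (3,1) | tMaxX 3.0523 tMaxY 0.3934 | tΔX 3.8637 tΔY 1.0353
    t=0.3934 [y] (3,2)
    t=1.4287 [y] (3,3)
    t=2.4640 [y] (3,4)
    t=3.0523 [x] (4,4)
    t=3.4992 [y] (4,5)
    t=4.5345 [y] (4,6) — stop
  → r_2 = 4.5345
beam 3: φ=180°, α=165°
  cosα=-0.9659 sinα=0.2588 | (3,1) | tMaxX 0.2174 tMaxY 1.4682 | tΔX 1.0353 tΔY 3.8637
    t=0.2174 [x] (2,1)
    t=1.2527 [x] (1,1) — stop
  → r_3 = 1.2527
beam 4: φ=270°, α=255°
  cosα=-0.2588 sinα=-0.9659 | (3,1) | tMaxX 0.8114 tMaxY 0.6419 | tΔX 3.8637 tΔY 1.0353
    t=0.6419 [y] (3,0) — stop
  → r_4 = 0.6419

ranges = [2.3955, 4.5345, 1.2527, 0.6419]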